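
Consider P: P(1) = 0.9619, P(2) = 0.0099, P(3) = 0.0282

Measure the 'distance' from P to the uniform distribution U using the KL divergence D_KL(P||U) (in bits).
1.3200 bits

U(i) = 1/3 for all i

D_KL(P||U) = Σ P(x) log₂(P(x) / (1/3))
           = Σ P(x) log₂(P(x)) + log₂(3)
           = log₂(3) - H(P)

H(P) = -Σ P(x) log₂(P(x)):
  -P(1)·log₂(P(1)) = -(0.9619)·log₂(0.9619) = 0.05391
  -P(2)·log₂(P(2)) = -(0.0099)·log₂(0.0099) = 0.06592
  -P(3)·log₂(P(3)) = -(0.0282)·log₂(0.0282) = 0.14518
H(P) = 0.05391 + 0.06592 + 0.14518 = 0.26501 bits

log₂(3) = 1.58496 bits

D_KL(P||U) = 1.58496 - 0.26501 = 1.31995 ≈ 1.3200 bits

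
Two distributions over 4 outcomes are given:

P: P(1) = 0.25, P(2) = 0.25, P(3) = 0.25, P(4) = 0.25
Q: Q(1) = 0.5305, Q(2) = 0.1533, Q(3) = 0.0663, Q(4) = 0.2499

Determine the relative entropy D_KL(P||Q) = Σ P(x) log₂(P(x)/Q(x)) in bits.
0.3839 bits

D_KL(P||Q) = Σ P(x) log₂(P(x)/Q(x))

Computing term by term:
  P(1)·log₂(P(1)/Q(1)) = 0.25·log₂(0.25/0.5305) = -0.27136
  P(2)·log₂(P(2)/Q(2)) = 0.25·log₂(0.25/0.1533) = 0.17639
  P(3)·log₂(P(3)/Q(3)) = 0.25·log₂(0.25/0.0663) = 0.47871
  P(4)·log₂(P(4)/Q(4)) = 0.25·log₂(0.25/0.2499) = 0.00014

D_KL(P||Q) = -0.27136 + 0.17639 + 0.47871 + 0.00014 = 0.38388 ≈ 0.3839 bits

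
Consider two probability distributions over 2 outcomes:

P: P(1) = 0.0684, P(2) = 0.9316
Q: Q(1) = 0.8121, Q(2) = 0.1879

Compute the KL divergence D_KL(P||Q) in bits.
1.9076 bits

D_KL(P||Q) = Σ P(x) log₂(P(x)/Q(x))

Computing term by term:
  P(1)·log₂(P(1)/Q(1)) = 0.0684·log₂(0.0684/0.8121) = -0.24416
  P(2)·log₂(P(2)/Q(2)) = 0.9316·log₂(0.9316/0.1879) = 2.15176

D_KL(P||Q) = -0.24416 + 2.15176 = 1.90760 ≈ 1.9076 bits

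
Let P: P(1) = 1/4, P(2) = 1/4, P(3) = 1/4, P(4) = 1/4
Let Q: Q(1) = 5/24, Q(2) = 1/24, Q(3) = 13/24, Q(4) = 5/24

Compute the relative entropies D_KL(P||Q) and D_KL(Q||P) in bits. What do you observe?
D_KL(P||Q) = 0.4989 bits, D_KL(Q||P) = 0.3869 bits. The two directions give different values (D_KL(P||Q) exceeds D_KL(Q||P) by 0.1120 bits): KL divergence is asymmetric.

D_KL(P||Q) = Σ P(x) log₂(P(x)/Q(x))

Computing term by term:
  P(1)·log₂(P(1)/Q(1)) = (1/4)·log₂((1/4)/(5/24)) = 0.06576
  P(2)·log₂(P(2)/Q(2)) = (1/4)·log₂((1/4)/(1/24)) = 0.64624
  P(3)·log₂(P(3)/Q(3)) = (1/4)·log₂((1/4)/(13/24)) = -0.27887
  P(4)·log₂(P(4)/Q(4)) = (1/4)·log₂((1/4)/(5/24)) = 0.06576

D_KL(P||Q) = 0.06576 + 0.64624 - 0.27887 + 0.06576 = 0.49889 ≈ 0.4989 bits

D_KL(Q||P) = Σ Q(x) log₂(Q(x)/P(x))

Computing term by term:
  Q(1)·log₂(Q(1)/P(1)) = (5/24)·log₂((5/24)/(1/4)) = -0.05480
  Q(2)·log₂(Q(2)/P(2)) = (1/24)·log₂((1/24)/(1/4)) = -0.10771
  Q(3)·log₂(Q(3)/P(3)) = (13/24)·log₂((13/24)/(1/4)) = 0.60422
  Q(4)·log₂(Q(4)/P(4)) = (5/24)·log₂((5/24)/(1/4)) = -0.05480

D_KL(Q||P) = -0.05480 - 0.10771 + 0.60422 - 0.05480 = 0.38691 ≈ 0.3869 bits

These are NOT equal (difference: 0.1120 bits). KL divergence is asymmetric: D_KL(P||Q) ≠ D_KL(Q||P) in general.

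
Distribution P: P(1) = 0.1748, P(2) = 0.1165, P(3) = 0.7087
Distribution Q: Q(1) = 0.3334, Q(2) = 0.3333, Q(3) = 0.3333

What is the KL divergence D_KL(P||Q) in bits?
0.4318 bits

D_KL(P||Q) = Σ P(x) log₂(P(x)/Q(x))

Computing term by term:
  P(1)·log₂(P(1)/Q(1)) = 0.1748·log₂(0.1748/0.3334) = -0.16283
  P(2)·log₂(P(2)/Q(2)) = 0.1165·log₂(0.1165/0.3333) = -0.17667
  P(3)·log₂(P(3)/Q(3)) = 0.7087·log₂(0.7087/0.3333) = 0.77132

D_KL(P||Q) = -0.16283 - 0.17667 + 0.77132 = 0.43182 ≈ 0.4318 bits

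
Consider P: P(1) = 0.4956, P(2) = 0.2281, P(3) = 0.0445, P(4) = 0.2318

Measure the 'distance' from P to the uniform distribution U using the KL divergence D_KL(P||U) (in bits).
0.3230 bits

U(i) = 1/4 for all i

D_KL(P||U) = Σ P(x) log₂(P(x) / (1/4))
           = Σ P(x) log₂(P(x)) + log₂(4)
           = log₂(4) - H(P)

H(P) = -Σ P(x) log₂(P(x)):
  -P(1)·log₂(P(1)) = -(0.4956)·log₂(0.4956) = 0.50192
  -P(2)·log₂(P(2)) = -(0.2281)·log₂(0.2281) = 0.48637
  -P(3)·log₂(P(3)) = -(0.0445)·log₂(0.0445) = 0.19981
  -P(4)·log₂(P(4)) = -(0.2318)·log₂(0.2318) = 0.48888
H(P) = 0.50192 + 0.48637 + 0.19981 + 0.48888 = 1.67698 bits

log₂(4) = 2.00000 bits

D_KL(P||U) = 2.00000 - 1.67698 = 0.32302 ≈ 0.3230 bits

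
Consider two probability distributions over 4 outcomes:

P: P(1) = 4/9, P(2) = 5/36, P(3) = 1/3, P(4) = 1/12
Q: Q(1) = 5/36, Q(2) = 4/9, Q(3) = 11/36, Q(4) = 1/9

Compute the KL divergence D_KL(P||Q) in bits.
0.5200 bits

D_KL(P||Q) = Σ P(x) log₂(P(x)/Q(x))

Computing term by term:
  P(1)·log₂(P(1)/Q(1)) = (4/9)·log₂((4/9)/(5/36)) = 0.74581
  P(2)·log₂(P(2)/Q(2)) = (5/36)·log₂((5/36)/(4/9)) = -0.23307
  P(3)·log₂(P(3)/Q(3)) = (1/3)·log₂((1/3)/(11/36)) = 0.04184
  P(4)·log₂(P(4)/Q(4)) = (1/12)·log₂((1/12)/(1/9)) = -0.03459

D_KL(P||Q) = 0.74581 - 0.23307 + 0.04184 - 0.03459 = 0.51999 ≈ 0.5200 bits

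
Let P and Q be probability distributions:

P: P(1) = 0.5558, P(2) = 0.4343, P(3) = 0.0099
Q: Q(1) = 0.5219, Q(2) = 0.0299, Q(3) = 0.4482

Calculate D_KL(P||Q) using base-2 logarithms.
1.6726 bits

D_KL(P||Q) = Σ P(x) log₂(P(x)/Q(x))

Computing term by term:
  P(1)·log₂(P(1)/Q(1)) = 0.5558·log₂(0.5558/0.5219) = 0.05046
  P(2)·log₂(P(2)/Q(2)) = 0.4343·log₂(0.4343/0.0299) = 1.67660
  P(3)·log₂(P(3)/Q(3)) = 0.0099·log₂(0.0099/0.4482) = -0.05446

D_KL(P||Q) = 0.05046 + 1.67660 - 0.05446 = 1.67260 ≈ 1.6726 bits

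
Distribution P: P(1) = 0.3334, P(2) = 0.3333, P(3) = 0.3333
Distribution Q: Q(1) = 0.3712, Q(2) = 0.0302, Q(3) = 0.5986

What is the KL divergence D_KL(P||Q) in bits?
0.8214 bits

D_KL(P||Q) = Σ P(x) log₂(P(x)/Q(x))

Computing term by term:
  P(1)·log₂(P(1)/Q(1)) = 0.3334·log₂(0.3334/0.3712) = -0.05166
  P(2)·log₂(P(2)/Q(2)) = 0.3333·log₂(0.3333/0.0302) = 1.15462
  P(3)·log₂(P(3)/Q(3)) = 0.3333·log₂(0.3333/0.5986) = -0.28156

D_KL(P||Q) = -0.05166 + 1.15462 - 0.28156 = 0.82140 ≈ 0.8214 bits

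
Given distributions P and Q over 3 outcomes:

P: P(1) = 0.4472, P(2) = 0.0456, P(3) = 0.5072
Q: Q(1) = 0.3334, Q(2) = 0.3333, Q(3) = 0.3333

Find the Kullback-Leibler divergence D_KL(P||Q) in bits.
0.3658 bits

D_KL(P||Q) = Σ P(x) log₂(P(x)/Q(x))

Computing term by term:
  P(1)·log₂(P(1)/Q(1)) = 0.4472·log₂(0.4472/0.3334) = 0.18946
  P(2)·log₂(P(2)/Q(2)) = 0.0456·log₂(0.0456/0.3333) = -0.13086
  P(3)·log₂(P(3)/Q(3)) = 0.5072·log₂(0.5072/0.3333) = 0.30723

D_KL(P||Q) = 0.18946 - 0.13086 + 0.30723 = 0.36583 ≈ 0.3658 bits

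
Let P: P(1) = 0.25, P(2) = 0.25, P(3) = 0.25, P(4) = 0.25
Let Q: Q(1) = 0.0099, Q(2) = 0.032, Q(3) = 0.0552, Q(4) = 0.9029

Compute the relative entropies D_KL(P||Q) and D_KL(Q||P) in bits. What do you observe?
D_KL(P||Q) = 1.9877 bits, D_KL(Q||P) = 1.4114 bits. The two directions give different values (D_KL(P||Q) exceeds D_KL(Q||P) by 0.5763 bits): KL divergence is asymmetric.

D_KL(P||Q) = Σ P(x) log₂(P(x)/Q(x))

Computing term by term:
  P(1)·log₂(P(1)/Q(1)) = 0.25·log₂(0.25/0.0099) = 1.16459
  P(2)·log₂(P(2)/Q(2)) = 0.25·log₂(0.25/0.032) = 0.74145
  P(3)·log₂(P(3)/Q(3)) = 0.25·log₂(0.25/0.0552) = 0.54480
  P(4)·log₂(P(4)/Q(4)) = 0.25·log₂(0.25/0.9029) = -0.46316

D_KL(P||Q) = 1.16459 + 0.74145 + 0.54480 - 0.46316 = 1.98768 ≈ 1.9877 bits

D_KL(Q||P) = Σ Q(x) log₂(Q(x)/P(x))

Computing term by term:
  Q(1)·log₂(Q(1)/P(1)) = 0.0099·log₂(0.0099/0.25) = -0.04612
  Q(2)·log₂(Q(2)/P(2)) = 0.032·log₂(0.032/0.25) = -0.09491
  Q(3)·log₂(Q(3)/P(3)) = 0.0552·log₂(0.0552/0.25) = -0.12029
  Q(4)·log₂(Q(4)/P(4)) = 0.9029·log₂(0.9029/0.25) = 1.67275

D_KL(Q||P) = -0.04612 - 0.09491 - 0.12029 + 1.67275 = 1.41143 ≈ 1.4114 bits

These are NOT equal (difference: 0.5763 bits). KL divergence is asymmetric: D_KL(P||Q) ≠ D_KL(Q||P) in general.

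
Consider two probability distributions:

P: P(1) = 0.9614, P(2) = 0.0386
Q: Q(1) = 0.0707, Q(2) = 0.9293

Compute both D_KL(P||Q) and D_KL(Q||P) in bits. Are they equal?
D_KL(P||Q) = 3.4429 bits, D_KL(Q||P) = 3.9988 bits. No, they are not equal.

D_KL(P||Q) = Σ P(x) log₂(P(x)/Q(x))

Computing term by term:
  P(1)·log₂(P(1)/Q(1)) = 0.9614·log₂(0.9614/0.0707) = 3.62001
  P(2)·log₂(P(2)/Q(2)) = 0.0386·log₂(0.0386/0.9293) = -0.17715

D_KL(P||Q) = 3.62001 - 0.17715 = 3.44286 ≈ 3.4429 bits

D_KL(Q||P) = Σ Q(x) log₂(Q(x)/P(x))

Computing term by term:
  Q(1)·log₂(Q(1)/P(1)) = 0.0707·log₂(0.0707/0.9614) = -0.26621
  Q(2)·log₂(Q(2)/P(2)) = 0.9293·log₂(0.9293/0.0386) = 4.26500

D_KL(Q||P) = -0.26621 + 4.26500 = 3.99879 ≈ 3.9988 bits

These are NOT equal (difference: 0.5559 bits). KL divergence is asymmetric: D_KL(P||Q) ≠ D_KL(Q||P) in general.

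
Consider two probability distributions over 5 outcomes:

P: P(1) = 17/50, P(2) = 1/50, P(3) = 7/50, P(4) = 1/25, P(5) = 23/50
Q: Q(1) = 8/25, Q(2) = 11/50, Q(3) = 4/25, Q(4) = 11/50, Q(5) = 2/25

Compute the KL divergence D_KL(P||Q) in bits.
0.9960 bits

D_KL(P||Q) = Σ P(x) log₂(P(x)/Q(x))

Computing term by term:
  P(1)·log₂(P(1)/Q(1)) = (17/50)·log₂((17/50)/(8/25)) = 0.02974
  P(2)·log₂(P(2)/Q(2)) = (1/50)·log₂((1/50)/(11/50)) = -0.06919
  P(3)·log₂(P(3)/Q(3)) = (7/50)·log₂((7/50)/(4/25)) = -0.02697
  P(4)·log₂(P(4)/Q(4)) = (1/25)·log₂((1/25)/(11/50)) = -0.09838
  P(5)·log₂(P(5)/Q(5)) = (23/50)·log₂((23/50)/(2/25)) = 1.16084

D_KL(P||Q) = 0.02974 - 0.06919 - 0.02697 - 0.09838 + 1.16084 = 0.99604 ≈ 0.9960 bits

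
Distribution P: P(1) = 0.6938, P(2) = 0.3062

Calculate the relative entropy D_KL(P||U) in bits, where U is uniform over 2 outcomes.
0.1113 bits

U(i) = 1/2 for all i

D_KL(P||U) = Σ P(x) log₂(P(x) / (1/2))
           = Σ P(x) log₂(P(x)) + log₂(2)
           = log₂(2) - H(P)

H(P) = -Σ P(x) log₂(P(x)):
  -P(1)·log₂(P(1)) = -(0.6938)·log₂(0.6938) = 0.36592
  -P(2)·log₂(P(2)) = -(0.3062)·log₂(0.3062) = 0.52282
H(P) = 0.36592 + 0.52282 = 0.88874 bits

log₂(2) = 1.00000 bits

D_KL(P||U) = 1.00000 - 0.88874 = 0.11126 ≈ 0.1113 bits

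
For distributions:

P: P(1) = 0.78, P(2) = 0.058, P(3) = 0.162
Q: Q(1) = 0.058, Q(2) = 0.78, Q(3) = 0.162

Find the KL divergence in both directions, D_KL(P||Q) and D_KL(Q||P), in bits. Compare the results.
D_KL(P||Q) = 2.7070 bits, D_KL(Q||P) = 2.7070 bits. The two directions give exactly the same value for this pair.

D_KL(P||Q) = Σ P(x) log₂(P(x)/Q(x))

Computing term by term:
  P(1)·log₂(P(1)/Q(1)) = 0.78·log₂(0.78/0.058) = 2.92449
  P(2)·log₂(P(2)/Q(2)) = 0.058·log₂(0.058/0.78) = -0.21746
  P(3)·log₂(P(3)/Q(3)) = 0.162·log₂(0.162/0.162) = 0.00000

D_KL(P||Q) = 2.92449 - 0.21746 + 0.00000 = 2.70703 ≈ 2.7070 bits

D_KL(Q||P) = Σ Q(x) log₂(Q(x)/P(x))

Computing term by term:
  Q(1)·log₂(Q(1)/P(1)) = 0.058·log₂(0.058/0.78) = -0.21746
  Q(2)·log₂(Q(2)/P(2)) = 0.78·log₂(0.78/0.058) = 2.92449
  Q(3)·log₂(Q(3)/P(3)) = 0.162·log₂(0.162/0.162) = 0.00000

D_KL(Q||P) = -0.21746 + 2.92449 + 0.00000 = 2.70703 ≈ 2.7070 bits

These ARE equal here. Q is P with outcomes relabeled (Q(1) = P(2), Q(2) = P(1)) by a relabeling that is its own inverse, so the two sums contain exactly the same terms in a different order. This is a special case — KL divergence is not symmetric in general: D_KL(P||Q) ≠ D_KL(Q||P) for most P, Q.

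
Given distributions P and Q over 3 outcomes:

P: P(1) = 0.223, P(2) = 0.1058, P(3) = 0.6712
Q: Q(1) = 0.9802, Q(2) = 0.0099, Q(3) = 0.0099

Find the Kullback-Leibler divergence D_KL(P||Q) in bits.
3.9683 bits

D_KL(P||Q) = Σ P(x) log₂(P(x)/Q(x))

Computing term by term:
  P(1)·log₂(P(1)/Q(1)) = 0.223·log₂(0.223/0.9802) = -0.47634
  P(2)·log₂(P(2)/Q(2)) = 0.1058·log₂(0.1058/0.0099) = 0.36160
  P(3)·log₂(P(3)/Q(3)) = 0.6712·log₂(0.6712/0.0099) = 4.08302

D_KL(P||Q) = -0.47634 + 0.36160 + 4.08302 = 3.96828 ≈ 3.9683 bits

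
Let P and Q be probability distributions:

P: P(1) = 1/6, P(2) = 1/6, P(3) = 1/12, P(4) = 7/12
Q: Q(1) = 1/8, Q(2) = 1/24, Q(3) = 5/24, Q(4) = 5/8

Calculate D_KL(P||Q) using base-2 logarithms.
0.2343 bits

D_KL(P||Q) = Σ P(x) log₂(P(x)/Q(x))

Computing term by term:
  P(1)·log₂(P(1)/Q(1)) = (1/6)·log₂((1/6)/(1/8)) = 0.06917
  P(2)·log₂(P(2)/Q(2)) = (1/6)·log₂((1/6)/(1/24)) = 0.33333
  P(3)·log₂(P(3)/Q(3)) = (1/12)·log₂((1/12)/(5/24)) = -0.11016
  P(4)·log₂(P(4)/Q(4)) = (7/12)·log₂((7/12)/(5/8)) = -0.05806

D_KL(P||Q) = 0.06917 + 0.33333 - 0.11016 - 0.05806 = 0.23428 ≈ 0.2343 bits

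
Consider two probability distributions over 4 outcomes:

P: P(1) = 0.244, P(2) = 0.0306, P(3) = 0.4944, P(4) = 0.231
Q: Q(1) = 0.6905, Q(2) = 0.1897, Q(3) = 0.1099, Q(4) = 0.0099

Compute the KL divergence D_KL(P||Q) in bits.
1.6756 bits

D_KL(P||Q) = Σ P(x) log₂(P(x)/Q(x))

Computing term by term:
  P(1)·log₂(P(1)/Q(1)) = 0.244·log₂(0.244/0.6905) = -0.36619
  P(2)·log₂(P(2)/Q(2)) = 0.0306·log₂(0.0306/0.1897) = -0.08054
  P(3)·log₂(P(3)/Q(3)) = 0.4944·log₂(0.4944/0.1099) = 1.07259
  P(4)·log₂(P(4)/Q(4)) = 0.231·log₂(0.231/0.0099) = 1.04974

D_KL(P||Q) = -0.36619 - 0.08054 + 1.07259 + 1.04974 = 1.67560 ≈ 1.6756 bits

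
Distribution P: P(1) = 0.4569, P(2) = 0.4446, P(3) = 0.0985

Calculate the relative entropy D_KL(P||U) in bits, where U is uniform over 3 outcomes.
0.2194 bits

U(i) = 1/3 for all i

D_KL(P||U) = Σ P(x) log₂(P(x) / (1/3))
           = Σ P(x) log₂(P(x)) + log₂(3)
           = log₂(3) - H(P)

H(P) = -Σ P(x) log₂(P(x)):
  -P(1)·log₂(P(1)) = -(0.4569)·log₂(0.4569) = 0.51632
  -P(2)·log₂(P(2)) = -(0.4446)·log₂(0.4446) = 0.51992
  -P(3)·log₂(P(3)) = -(0.0985)·log₂(0.0985) = 0.32936
H(P) = 0.51632 + 0.51992 + 0.32936 = 1.36560 bits

log₂(3) = 1.58496 bits

D_KL(P||U) = 1.58496 - 1.36560 = 0.21936 ≈ 0.2194 bits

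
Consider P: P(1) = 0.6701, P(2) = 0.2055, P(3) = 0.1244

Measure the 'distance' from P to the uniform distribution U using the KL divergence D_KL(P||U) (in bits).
0.3548 bits

U(i) = 1/3 for all i

D_KL(P||U) = Σ P(x) log₂(P(x) / (1/3))
           = Σ P(x) log₂(P(x)) + log₂(3)
           = log₂(3) - H(P)

H(P) = -Σ P(x) log₂(P(x)):
  -P(1)·log₂(P(1)) = -(0.6701)·log₂(0.6701) = 0.38702
  -P(2)·log₂(P(2)) = -(0.2055)·log₂(0.2055) = 0.46911
  -P(3)·log₂(P(3)) = -(0.1244)·log₂(0.1244) = 0.37406
H(P) = 0.38702 + 0.46911 + 0.37406 = 1.23019 bits

log₂(3) = 1.58496 bits

D_KL(P||U) = 1.58496 - 1.23019 = 0.35477 ≈ 0.3548 bits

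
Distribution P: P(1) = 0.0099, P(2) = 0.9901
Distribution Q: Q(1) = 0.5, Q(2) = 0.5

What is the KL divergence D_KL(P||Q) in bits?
0.9199 bits

D_KL(P||Q) = Σ P(x) log₂(P(x)/Q(x))

Computing term by term:
  P(1)·log₂(P(1)/Q(1)) = 0.0099·log₂(0.0099/0.5) = -0.05602
  P(2)·log₂(P(2)/Q(2)) = 0.9901·log₂(0.9901/0.5) = 0.97589

D_KL(P||Q) = -0.05602 + 0.97589 = 0.91987 ≈ 0.9199 bits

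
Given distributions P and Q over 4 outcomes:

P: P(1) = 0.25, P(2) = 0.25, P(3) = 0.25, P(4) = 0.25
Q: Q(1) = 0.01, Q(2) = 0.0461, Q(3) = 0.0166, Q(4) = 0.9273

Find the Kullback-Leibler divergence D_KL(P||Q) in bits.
2.2761 bits

D_KL(P||Q) = Σ P(x) log₂(P(x)/Q(x))

Computing term by term:
  P(1)·log₂(P(1)/Q(1)) = 0.25·log₂(0.25/0.01) = 1.16096
  P(2)·log₂(P(2)/Q(2)) = 0.25·log₂(0.25/0.0461) = 0.60977
  P(3)·log₂(P(3)/Q(3)) = 0.25·log₂(0.25/0.0166) = 0.97817
  P(4)·log₂(P(4)/Q(4)) = 0.25·log₂(0.25/0.9273) = -0.47278

D_KL(P||Q) = 1.16096 + 0.60977 + 0.97817 - 0.47278 = 2.27612 ≈ 2.2761 bits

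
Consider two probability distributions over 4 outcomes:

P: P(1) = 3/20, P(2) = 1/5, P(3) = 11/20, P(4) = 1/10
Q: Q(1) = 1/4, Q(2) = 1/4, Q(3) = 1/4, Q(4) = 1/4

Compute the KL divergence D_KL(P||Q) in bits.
0.3185 bits

D_KL(P||Q) = Σ P(x) log₂(P(x)/Q(x))

Computing term by term:
  P(1)·log₂(P(1)/Q(1)) = (3/20)·log₂((3/20)/(1/4)) = -0.11054
  P(2)·log₂(P(2)/Q(2)) = (1/5)·log₂((1/5)/(1/4)) = -0.06439
  P(3)·log₂(P(3)/Q(3)) = (11/20)·log₂((11/20)/(1/4)) = 0.62563
  P(4)·log₂(P(4)/Q(4)) = (1/10)·log₂((1/10)/(1/4)) = -0.13219

D_KL(P||Q) = -0.11054 - 0.06439 + 0.62563 - 0.13219 = 0.31851 ≈ 0.3185 bits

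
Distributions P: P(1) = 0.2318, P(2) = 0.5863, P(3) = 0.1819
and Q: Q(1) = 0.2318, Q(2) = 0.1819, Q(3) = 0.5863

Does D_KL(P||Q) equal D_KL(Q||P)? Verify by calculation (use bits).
D_KL(P||Q) = 0.6828 bits, D_KL(Q||P) = 0.6828 bits. Yes — for this pair D_KL(P||Q) = D_KL(Q||P).

D_KL(P||Q) = Σ P(x) log₂(P(x)/Q(x))

Computing term by term:
  P(1)·log₂(P(1)/Q(1)) = 0.2318·log₂(0.2318/0.2318) = 0.00000
  P(2)·log₂(P(2)/Q(2)) = 0.5863·log₂(0.5863/0.1819) = 0.98996
  P(3)·log₂(P(3)/Q(3)) = 0.1819·log₂(0.1819/0.5863) = -0.30714

D_KL(P||Q) = 0.00000 + 0.98996 - 0.30714 = 0.68282 ≈ 0.6828 bits

D_KL(Q||P) = Σ Q(x) log₂(Q(x)/P(x))

Computing term by term:
  Q(1)·log₂(Q(1)/P(1)) = 0.2318·log₂(0.2318/0.2318) = 0.00000
  Q(2)·log₂(Q(2)/P(2)) = 0.1819·log₂(0.1819/0.5863) = -0.30714
  Q(3)·log₂(Q(3)/P(3)) = 0.5863·log₂(0.5863/0.1819) = 0.98996

D_KL(Q||P) = 0.00000 - 0.30714 + 0.98996 = 0.68282 ≈ 0.6828 bits

These ARE equal here. Q is P with outcomes relabeled (Q(2) = P(3), Q(3) = P(2)) by a relabeling that is its own inverse, so the two sums contain exactly the same terms in a different order. This is a special case — KL divergence is not symmetric in general: D_KL(P||Q) ≠ D_KL(Q||P) for most P, Q.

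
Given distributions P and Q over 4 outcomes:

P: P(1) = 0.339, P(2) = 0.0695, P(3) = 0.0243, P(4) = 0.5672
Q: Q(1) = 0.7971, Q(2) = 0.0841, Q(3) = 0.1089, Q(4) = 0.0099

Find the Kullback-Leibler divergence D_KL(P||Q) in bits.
2.8228 bits

D_KL(P||Q) = Σ P(x) log₂(P(x)/Q(x))

Computing term by term:
  P(1)·log₂(P(1)/Q(1)) = 0.339·log₂(0.339/0.7971) = -0.41815
  P(2)·log₂(P(2)/Q(2)) = 0.0695·log₂(0.0695/0.0841) = -0.01912
  P(3)·log₂(P(3)/Q(3)) = 0.0243·log₂(0.0243/0.1089) = -0.05258
  P(4)·log₂(P(4)/Q(4)) = 0.5672·log₂(0.5672/0.0099) = 3.31261

D_KL(P||Q) = -0.41815 - 0.01912 - 0.05258 + 3.31261 = 2.82276 ≈ 2.8228 bits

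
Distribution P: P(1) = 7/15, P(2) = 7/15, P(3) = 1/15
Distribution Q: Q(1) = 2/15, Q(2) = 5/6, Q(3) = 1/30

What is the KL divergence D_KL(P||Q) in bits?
0.5197 bits

D_KL(P||Q) = Σ P(x) log₂(P(x)/Q(x))

Computing term by term:
  P(1)·log₂(P(1)/Q(1)) = (7/15)·log₂((7/15)/(2/15)) = 0.84343
  P(2)·log₂(P(2)/Q(2)) = (7/15)·log₂((7/15)/(5/6)) = -0.39037
  P(3)·log₂(P(3)/Q(3)) = (1/15)·log₂((1/15)/(1/30)) = 0.06667

D_KL(P||Q) = 0.84343 - 0.39037 + 0.06667 = 0.51973 ≈ 0.5197 bits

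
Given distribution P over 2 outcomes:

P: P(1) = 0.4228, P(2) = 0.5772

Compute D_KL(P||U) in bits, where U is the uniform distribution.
0.0173 bits

U(i) = 1/2 for all i

D_KL(P||U) = Σ P(x) log₂(P(x) / (1/2))
           = Σ P(x) log₂(P(x)) + log₂(2)
           = log₂(2) - H(P)

H(P) = -Σ P(x) log₂(P(x)):
  -P(1)·log₂(P(1)) = -(0.4228)·log₂(0.4228) = 0.52510
  -P(2)·log₂(P(2)) = -(0.5772)·log₂(0.5772) = 0.45764
H(P) = 0.52510 + 0.45764 = 0.98274 bits

log₂(2) = 1.00000 bits

D_KL(P||U) = 1.00000 - 0.98274 = 0.01726 ≈ 0.0173 bits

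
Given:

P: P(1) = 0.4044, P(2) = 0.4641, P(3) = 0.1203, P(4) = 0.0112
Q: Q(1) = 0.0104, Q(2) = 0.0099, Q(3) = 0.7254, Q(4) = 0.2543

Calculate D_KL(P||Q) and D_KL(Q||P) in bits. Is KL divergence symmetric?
D_KL(P||Q) = 4.3496 bits, D_KL(Q||P) = 2.9161 bits. No, KL divergence is not symmetric.

D_KL(P||Q) = Σ P(x) log₂(P(x)/Q(x))

Computing term by term:
  P(1)·log₂(P(1)/Q(1)) = 0.4044·log₂(0.4044/0.0104) = 2.13569
  P(2)·log₂(P(2)/Q(2)) = 0.4641·log₂(0.4641/0.0099) = 2.57616
  P(3)·log₂(P(3)/Q(3)) = 0.1203·log₂(0.1203/0.7254) = -0.31183
  P(4)·log₂(P(4)/Q(4)) = 0.0112·log₂(0.0112/0.2543) = -0.05046

D_KL(P||Q) = 2.13569 + 2.57616 - 0.31183 - 0.05046 = 4.34956 ≈ 4.3496 bits

D_KL(Q||P) = Σ Q(x) log₂(Q(x)/P(x))

Computing term by term:
  Q(1)·log₂(Q(1)/P(1)) = 0.0104·log₂(0.0104/0.4044) = -0.05492
  Q(2)·log₂(Q(2)/P(2)) = 0.0099·log₂(0.0099/0.4641) = -0.05495
  Q(3)·log₂(Q(3)/P(3)) = 0.7254·log₂(0.7254/0.1203) = 1.88034
  Q(4)·log₂(Q(4)/P(4)) = 0.2543·log₂(0.2543/0.0112) = 1.14561

D_KL(Q||P) = -0.05492 - 0.05495 + 1.88034 + 1.14561 = 2.91608 ≈ 2.9161 bits

These are NOT equal (difference: 1.4335 bits). KL divergence is asymmetric: D_KL(P||Q) ≠ D_KL(Q||P) in general.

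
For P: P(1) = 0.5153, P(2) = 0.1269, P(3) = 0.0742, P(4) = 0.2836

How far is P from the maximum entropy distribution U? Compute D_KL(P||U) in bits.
0.3351 bits

U(i) = 1/4 for all i

D_KL(P||U) = Σ P(x) log₂(P(x) / (1/4))
           = Σ P(x) log₂(P(x)) + log₂(4)
           = log₂(4) - H(P)

H(P) = -Σ P(x) log₂(P(x)):
  -P(1)·log₂(P(1)) = -(0.5153)·log₂(0.5153) = 0.49289
  -P(2)·log₂(P(2)) = -(0.1269)·log₂(0.1269) = 0.37794
  -P(3)·log₂(P(3)) = -(0.0742)·log₂(0.0742) = 0.27843
  -P(4)·log₂(P(4)) = -(0.2836)·log₂(0.2836) = 0.51560
H(P) = 0.49289 + 0.37794 + 0.27843 + 0.51560 = 1.66486 bits

log₂(4) = 2.00000 bits

D_KL(P||U) = 2.00000 - 1.66486 = 0.33514 ≈ 0.3351 bits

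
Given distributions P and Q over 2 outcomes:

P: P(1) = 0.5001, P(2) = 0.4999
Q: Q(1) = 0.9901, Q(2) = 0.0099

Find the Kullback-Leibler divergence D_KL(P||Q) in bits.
2.3357 bits

D_KL(P||Q) = Σ P(x) log₂(P(x)/Q(x))

Computing term by term:
  P(1)·log₂(P(1)/Q(1)) = 0.5001·log₂(0.5001/0.9901) = -0.49278
  P(2)·log₂(P(2)/Q(2)) = 0.4999·log₂(0.4999/0.0099) = 2.82847

D_KL(P||Q) = -0.49278 + 2.82847 = 2.33569 ≈ 2.3357 bits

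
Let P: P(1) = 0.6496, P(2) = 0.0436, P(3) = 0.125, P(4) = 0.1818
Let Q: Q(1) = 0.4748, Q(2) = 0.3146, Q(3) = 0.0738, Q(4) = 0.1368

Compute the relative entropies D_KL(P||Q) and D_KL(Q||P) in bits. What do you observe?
D_KL(P||Q) = 0.3391 bits, D_KL(Q||P) = 0.5700 bits. The two directions give different values (D_KL(Q||P) exceeds D_KL(P||Q) by 0.2309 bits): KL divergence is asymmetric.

D_KL(P||Q) = Σ P(x) log₂(P(x)/Q(x))

Computing term by term:
  P(1)·log₂(P(1)/Q(1)) = 0.6496·log₂(0.6496/0.4748) = 0.29377
  P(2)·log₂(P(2)/Q(2)) = 0.0436·log₂(0.0436/0.3146) = -0.12431
  P(3)·log₂(P(3)/Q(3)) = 0.125·log₂(0.125/0.0738) = 0.09503
  P(4)·log₂(P(4)/Q(4)) = 0.1818·log₂(0.1818/0.1368) = 0.07459

D_KL(P||Q) = 0.29377 - 0.12431 + 0.09503 + 0.07459 = 0.33908 ≈ 0.3391 bits

D_KL(Q||P) = Σ Q(x) log₂(Q(x)/P(x))

Computing term by term:
  Q(1)·log₂(Q(1)/P(1)) = 0.4748·log₂(0.4748/0.6496) = -0.21472
  Q(2)·log₂(Q(2)/P(2)) = 0.3146·log₂(0.3146/0.0436) = 0.89696
  Q(3)·log₂(Q(3)/P(3)) = 0.0738·log₂(0.0738/0.125) = -0.05611
  Q(4)·log₂(Q(4)/P(4)) = 0.1368·log₂(0.1368/0.1818) = -0.05613

D_KL(Q||P) = -0.21472 + 0.89696 - 0.05611 - 0.05613 = 0.57000 ≈ 0.5700 bits

These are NOT equal (difference: 0.2309 bits). KL divergence is asymmetric: D_KL(P||Q) ≠ D_KL(Q||P) in general.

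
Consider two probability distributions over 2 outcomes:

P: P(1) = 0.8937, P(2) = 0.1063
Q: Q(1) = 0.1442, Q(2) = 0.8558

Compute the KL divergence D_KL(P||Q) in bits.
2.0321 bits

D_KL(P||Q) = Σ P(x) log₂(P(x)/Q(x))

Computing term by term:
  P(1)·log₂(P(1)/Q(1)) = 0.8937·log₂(0.8937/0.1442) = 2.35197
  P(2)·log₂(P(2)/Q(2)) = 0.1063·log₂(0.1063/0.8558) = -0.31987

D_KL(P||Q) = 2.35197 - 0.31987 = 2.03210 ≈ 2.0321 bits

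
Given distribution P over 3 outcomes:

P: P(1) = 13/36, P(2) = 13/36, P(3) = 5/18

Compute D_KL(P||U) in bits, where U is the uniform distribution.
0.0103 bits

U(i) = 1/3 for all i

D_KL(P||U) = Σ P(x) log₂(P(x) / (1/3))
           = Σ P(x) log₂(P(x)) + log₂(3)
           = log₂(3) - H(P)

H(P) = -Σ P(x) log₂(P(x)):
  -P(1)·log₂(P(1)) = -(13/36)·log₂(13/36) = 0.53065
  -P(2)·log₂(P(2)) = -(13/36)·log₂(13/36) = 0.53065
  -P(3)·log₂(P(3)) = -(5/18)·log₂(5/18) = 0.51333
H(P) = 0.53065 + 0.53065 + 0.51333 = 1.57463 bits

log₂(3) = 1.58496 bits

D_KL(P||U) = 1.58496 - 1.57463 = 0.01033 ≈ 0.0103 bits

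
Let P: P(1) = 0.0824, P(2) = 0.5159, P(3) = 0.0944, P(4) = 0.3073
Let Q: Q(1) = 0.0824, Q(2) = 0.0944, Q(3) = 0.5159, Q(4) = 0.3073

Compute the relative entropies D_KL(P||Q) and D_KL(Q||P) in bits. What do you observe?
D_KL(P||Q) = 1.0328 bits, D_KL(Q||P) = 1.0328 bits. The two directions give the same value here, because Q is a self-inverse relabeling of P; in general KL divergence is asymmetric.

D_KL(P||Q) = Σ P(x) log₂(P(x)/Q(x))

Computing term by term:
  P(1)·log₂(P(1)/Q(1)) = 0.0824·log₂(0.0824/0.0824) = 0.00000
  P(2)·log₂(P(2)/Q(2)) = 0.5159·log₂(0.5159/0.0944) = 1.26408
  P(3)·log₂(P(3)/Q(3)) = 0.0944·log₂(0.0944/0.5159) = -0.23130
  P(4)·log₂(P(4)/Q(4)) = 0.3073·log₂(0.3073/0.3073) = 0.00000

D_KL(P||Q) = 0.00000 + 1.26408 - 0.23130 + 0.00000 = 1.03278 ≈ 1.0328 bits

D_KL(Q||P) = Σ Q(x) log₂(Q(x)/P(x))

Computing term by term:
  Q(1)·log₂(Q(1)/P(1)) = 0.0824·log₂(0.0824/0.0824) = 0.00000
  Q(2)·log₂(Q(2)/P(2)) = 0.0944·log₂(0.0944/0.5159) = -0.23130
  Q(3)·log₂(Q(3)/P(3)) = 0.5159·log₂(0.5159/0.0944) = 1.26408
  Q(4)·log₂(Q(4)/P(4)) = 0.3073·log₂(0.3073/0.3073) = 0.00000

D_KL(Q||P) = 0.00000 - 0.23130 + 1.26408 + 0.00000 = 1.03278 ≈ 1.0328 bits

These ARE equal here. Q is P with outcomes relabeled (Q(2) = P(3), Q(3) = P(2)) by a relabeling that is its own inverse, so the two sums contain exactly the same terms in a different order. This is a special case — KL divergence is not symmetric in general: D_KL(P||Q) ≠ D_KL(Q||P) for most P, Q.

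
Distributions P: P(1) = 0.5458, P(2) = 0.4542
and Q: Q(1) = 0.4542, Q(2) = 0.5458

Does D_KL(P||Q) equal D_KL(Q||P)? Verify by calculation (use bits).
D_KL(P||Q) = 0.0243 bits, D_KL(Q||P) = 0.0243 bits. Yes — for this pair D_KL(P||Q) = D_KL(Q||P).

D_KL(P||Q) = Σ P(x) log₂(P(x)/Q(x))

Computing term by term:
  P(1)·log₂(P(1)/Q(1)) = 0.5458·log₂(0.5458/0.4542) = 0.14466
  P(2)·log₂(P(2)/Q(2)) = 0.4542·log₂(0.4542/0.5458) = -0.12038

D_KL(P||Q) = 0.14466 - 0.12038 = 0.02428 ≈ 0.0243 bits

D_KL(Q||P) = Σ Q(x) log₂(Q(x)/P(x))

Computing term by term:
  Q(1)·log₂(Q(1)/P(1)) = 0.4542·log₂(0.4542/0.5458) = -0.12038
  Q(2)·log₂(Q(2)/P(2)) = 0.5458·log₂(0.5458/0.4542) = 0.14466

D_KL(Q||P) = -0.12038 + 0.14466 = 0.02428 ≈ 0.0243 bits

These ARE equal here. Q is P with outcomes relabeled (Q(1) = P(2), Q(2) = P(1)) by a relabeling that is its own inverse, so the two sums contain exactly the same terms in a different order. This is a special case — KL divergence is not symmetric in general: D_KL(P||Q) ≠ D_KL(Q||P) for most P, Q.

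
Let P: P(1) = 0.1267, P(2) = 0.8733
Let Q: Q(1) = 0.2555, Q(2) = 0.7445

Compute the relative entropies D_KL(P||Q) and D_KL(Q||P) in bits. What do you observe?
D_KL(P||Q) = 0.0728 bits, D_KL(Q||P) = 0.0872 bits. The two directions give different values (D_KL(Q||P) exceeds D_KL(P||Q) by 0.0144 bits): KL divergence is asymmetric.

D_KL(P||Q) = Σ P(x) log₂(P(x)/Q(x))

Computing term by term:
  P(1)·log₂(P(1)/Q(1)) = 0.1267·log₂(0.1267/0.2555) = -0.12821
  P(2)·log₂(P(2)/Q(2)) = 0.8733·log₂(0.8733/0.7445) = 0.20104

D_KL(P||Q) = -0.12821 + 0.20104 = 0.07283 ≈ 0.0728 bits

D_KL(Q||P) = Σ Q(x) log₂(Q(x)/P(x))

Computing term by term:
  Q(1)·log₂(Q(1)/P(1)) = 0.2555·log₂(0.2555/0.1267) = 0.25854
  Q(2)·log₂(Q(2)/P(2)) = 0.7445·log₂(0.7445/0.8733) = -0.17139

D_KL(Q||P) = 0.25854 - 0.17139 = 0.08715 ≈ 0.0872 bits

These are NOT equal (difference: 0.0144 bits). KL divergence is asymmetric: D_KL(P||Q) ≠ D_KL(Q||P) in general.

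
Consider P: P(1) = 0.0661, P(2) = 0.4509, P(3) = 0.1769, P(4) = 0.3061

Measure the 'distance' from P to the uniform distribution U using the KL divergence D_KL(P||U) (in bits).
0.2579 bits

U(i) = 1/4 for all i

D_KL(P||U) = Σ P(x) log₂(P(x) / (1/4))
           = Σ P(x) log₂(P(x)) + log₂(4)
           = log₂(4) - H(P)

H(P) = -Σ P(x) log₂(P(x)):
  -P(1)·log₂(P(1)) = -(0.0661)·log₂(0.0661) = 0.25906
  -P(2)·log₂(P(2)) = -(0.4509)·log₂(0.4509) = 0.51814
  -P(3)·log₂(P(3)) = -(0.1769)·log₂(0.1769) = 0.44207
  -P(4)·log₂(P(4)) = -(0.3061)·log₂(0.3061) = 0.52280
H(P) = 0.25906 + 0.51814 + 0.44207 + 0.52280 = 1.74207 bits

log₂(4) = 2.00000 bits

D_KL(P||U) = 2.00000 - 1.74207 = 0.25793 ≈ 0.2579 bits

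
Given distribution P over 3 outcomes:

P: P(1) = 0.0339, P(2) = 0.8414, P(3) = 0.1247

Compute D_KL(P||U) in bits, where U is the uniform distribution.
0.8353 bits

U(i) = 1/3 for all i

D_KL(P||U) = Σ P(x) log₂(P(x) / (1/3))
           = Σ P(x) log₂(P(x)) + log₂(3)
           = log₂(3) - H(P)

H(P) = -Σ P(x) log₂(P(x)):
  -P(1)·log₂(P(1)) = -(0.0339)·log₂(0.0339) = 0.16552
  -P(2)·log₂(P(2)) = -(0.8414)·log₂(0.8414) = 0.20962
  -P(3)·log₂(P(3)) = -(0.1247)·log₂(0.1247) = 0.37453
H(P) = 0.16552 + 0.20962 + 0.37453 = 0.74967 bits

log₂(3) = 1.58496 bits

D_KL(P||U) = 1.58496 - 0.74967 = 0.83529 ≈ 0.8353 bits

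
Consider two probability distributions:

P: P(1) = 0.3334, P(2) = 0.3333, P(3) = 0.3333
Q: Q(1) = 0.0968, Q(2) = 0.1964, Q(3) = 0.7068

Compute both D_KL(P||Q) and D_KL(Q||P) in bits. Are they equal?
D_KL(P||Q) = 0.4877 bits, D_KL(Q||P) = 0.4439 bits. No, they are not equal.

D_KL(P||Q) = Σ P(x) log₂(P(x)/Q(x))

Computing term by term:
  P(1)·log₂(P(1)/Q(1)) = 0.3334·log₂(0.3334/0.0968) = 0.59484
  P(2)·log₂(P(2)/Q(2)) = 0.3333·log₂(0.3333/0.1964) = 0.25432
  P(3)·log₂(P(3)/Q(3)) = 0.3333·log₂(0.3333/0.7068) = -0.36146

D_KL(P||Q) = 0.59484 + 0.25432 - 0.36146 = 0.48770 ≈ 0.4877 bits

D_KL(Q||P) = Σ Q(x) log₂(Q(x)/P(x))

Computing term by term:
  Q(1)·log₂(Q(1)/P(1)) = 0.0968·log₂(0.0968/0.3334) = -0.17271
  Q(2)·log₂(Q(2)/P(2)) = 0.1964·log₂(0.1964/0.3333) = -0.14986
  Q(3)·log₂(Q(3)/P(3)) = 0.7068·log₂(0.7068/0.3333) = 0.76651

D_KL(Q||P) = -0.17271 - 0.14986 + 0.76651 = 0.44394 ≈ 0.4439 bits

These are NOT equal (difference: 0.0438 bits). KL divergence is asymmetric: D_KL(P||Q) ≠ D_KL(Q||P) in general.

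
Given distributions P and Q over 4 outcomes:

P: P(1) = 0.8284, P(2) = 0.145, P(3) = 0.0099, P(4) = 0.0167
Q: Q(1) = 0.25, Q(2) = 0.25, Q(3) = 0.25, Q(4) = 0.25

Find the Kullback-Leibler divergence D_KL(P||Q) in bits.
1.2065 bits

D_KL(P||Q) = Σ P(x) log₂(P(x)/Q(x))

Computing term by term:
  P(1)·log₂(P(1)/Q(1)) = 0.8284·log₂(0.8284/0.25) = 1.43181
  P(2)·log₂(P(2)/Q(2)) = 0.145·log₂(0.145/0.25) = -0.11395
  P(3)·log₂(P(3)/Q(3)) = 0.0099·log₂(0.0099/0.25) = -0.04612
  P(4)·log₂(P(4)/Q(4)) = 0.0167·log₂(0.0167/0.25) = -0.06520

D_KL(P||Q) = 1.43181 - 0.11395 - 0.04612 - 0.06520 = 1.20654 ≈ 1.2065 bits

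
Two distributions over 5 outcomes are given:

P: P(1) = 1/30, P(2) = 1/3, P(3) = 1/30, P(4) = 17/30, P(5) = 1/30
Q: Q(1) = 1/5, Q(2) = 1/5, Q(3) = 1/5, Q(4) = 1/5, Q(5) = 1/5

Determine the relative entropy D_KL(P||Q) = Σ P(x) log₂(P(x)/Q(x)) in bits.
0.8386 bits

D_KL(P||Q) = Σ P(x) log₂(P(x)/Q(x))

Computing term by term:
  P(1)·log₂(P(1)/Q(1)) = (1/30)·log₂((1/30)/(1/5)) = -0.08617
  P(2)·log₂(P(2)/Q(2)) = (1/3)·log₂((1/3)/(1/5)) = 0.24566
  P(3)·log₂(P(3)/Q(3)) = (1/30)·log₂((1/30)/(1/5)) = -0.08617
  P(4)·log₂(P(4)/Q(4)) = (17/30)·log₂((17/30)/(1/5)) = 0.85142
  P(5)·log₂(P(5)/Q(5)) = (1/30)·log₂((1/30)/(1/5)) = -0.08617

D_KL(P||Q) = -0.08617 + 0.24566 - 0.08617 + 0.85142 - 0.08617 = 0.83857 ≈ 0.8386 bits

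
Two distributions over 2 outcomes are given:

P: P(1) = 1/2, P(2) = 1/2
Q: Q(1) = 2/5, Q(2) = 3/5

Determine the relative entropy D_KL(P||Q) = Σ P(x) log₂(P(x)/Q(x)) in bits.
0.0294 bits

D_KL(P||Q) = Σ P(x) log₂(P(x)/Q(x))

Computing term by term:
  P(1)·log₂(P(1)/Q(1)) = (1/2)·log₂((1/2)/(2/5)) = 0.16096
  P(2)·log₂(P(2)/Q(2)) = (1/2)·log₂((1/2)/(3/5)) = -0.13152

D_KL(P||Q) = 0.16096 - 0.13152 = 0.02944 ≈ 0.0294 bits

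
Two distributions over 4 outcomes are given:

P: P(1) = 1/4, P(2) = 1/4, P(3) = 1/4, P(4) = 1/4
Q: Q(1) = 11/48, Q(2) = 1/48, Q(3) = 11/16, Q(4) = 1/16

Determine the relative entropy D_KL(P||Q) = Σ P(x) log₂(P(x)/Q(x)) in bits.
1.0628 bits

D_KL(P||Q) = Σ P(x) log₂(P(x)/Q(x))

Computing term by term:
  P(1)·log₂(P(1)/Q(1)) = (1/4)·log₂((1/4)/(11/48)) = 0.03138
  P(2)·log₂(P(2)/Q(2)) = (1/4)·log₂((1/4)/(1/48)) = 0.89624
  P(3)·log₂(P(3)/Q(3)) = (1/4)·log₂((1/4)/(11/16)) = -0.36486
  P(4)·log₂(P(4)/Q(4)) = (1/4)·log₂((1/4)/(1/16)) = 0.50000

D_KL(P||Q) = 0.03138 + 0.89624 - 0.36486 + 0.50000 = 1.06276 ≈ 1.0628 bits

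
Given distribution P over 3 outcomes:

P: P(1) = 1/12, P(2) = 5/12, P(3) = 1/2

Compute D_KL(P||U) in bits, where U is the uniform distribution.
0.2600 bits

U(i) = 1/3 for all i

D_KL(P||U) = Σ P(x) log₂(P(x) / (1/3))
           = Σ P(x) log₂(P(x)) + log₂(3)
           = log₂(3) - H(P)

H(P) = -Σ P(x) log₂(P(x)):
  -P(1)·log₂(P(1)) = -(1/12)·log₂(1/12) = 0.29875
  -P(2)·log₂(P(2)) = -(5/12)·log₂(5/12) = 0.52626
  -P(3)·log₂(P(3)) = -(1/2)·log₂(1/2) = 0.50000
H(P) = 0.29875 + 0.52626 + 0.50000 = 1.32501 bits

log₂(3) = 1.58496 bits

D_KL(P||U) = 1.58496 - 1.32501 = 0.25995 ≈ 0.2600 bits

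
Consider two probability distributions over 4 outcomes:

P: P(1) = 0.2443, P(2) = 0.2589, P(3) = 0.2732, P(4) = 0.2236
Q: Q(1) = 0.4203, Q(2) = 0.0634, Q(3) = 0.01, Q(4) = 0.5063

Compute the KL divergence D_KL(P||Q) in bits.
1.3743 bits

D_KL(P||Q) = Σ P(x) log₂(P(x)/Q(x))

Computing term by term:
  P(1)·log₂(P(1)/Q(1)) = 0.2443·log₂(0.2443/0.4203) = -0.19123
  P(2)·log₂(P(2)/Q(2)) = 0.2589·log₂(0.2589/0.0634) = 0.52553
  P(3)·log₂(P(3)/Q(3)) = 0.2732·log₂(0.2732/0.01) = 1.30368
  P(4)·log₂(P(4)/Q(4)) = 0.2236·log₂(0.2236/0.5063) = -0.26364

D_KL(P||Q) = -0.19123 + 0.52553 + 1.30368 - 0.26364 = 1.37434 ≈ 1.3743 bits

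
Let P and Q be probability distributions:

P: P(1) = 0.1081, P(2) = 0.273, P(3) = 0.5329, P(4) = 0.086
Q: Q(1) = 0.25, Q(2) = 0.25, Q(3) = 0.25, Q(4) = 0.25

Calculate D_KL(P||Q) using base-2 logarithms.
0.3534 bits

D_KL(P||Q) = Σ P(x) log₂(P(x)/Q(x))

Computing term by term:
  P(1)·log₂(P(1)/Q(1)) = 0.1081·log₂(0.1081/0.25) = -0.13075
  P(2)·log₂(P(2)/Q(2)) = 0.273·log₂(0.273/0.25) = 0.03466
  P(3)·log₂(P(3)/Q(3)) = 0.5329·log₂(0.5329/0.25) = 0.58189
  P(4)·log₂(P(4)/Q(4)) = 0.086·log₂(0.086/0.25) = -0.13240

D_KL(P||Q) = -0.13075 + 0.03466 + 0.58189 - 0.13240 = 0.35340 ≈ 0.3534 bits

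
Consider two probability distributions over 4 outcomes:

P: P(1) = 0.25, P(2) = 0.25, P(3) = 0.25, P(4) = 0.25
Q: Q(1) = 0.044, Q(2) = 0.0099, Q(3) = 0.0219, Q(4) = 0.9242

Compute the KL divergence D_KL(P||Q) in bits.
2.1978 bits

D_KL(P||Q) = Σ P(x) log₂(P(x)/Q(x))

Computing term by term:
  P(1)·log₂(P(1)/Q(1)) = 0.25·log₂(0.25/0.044) = 0.62659
  P(2)·log₂(P(2)/Q(2)) = 0.25·log₂(0.25/0.0099) = 1.16459
  P(3)·log₂(P(3)/Q(3)) = 0.25·log₂(0.25/0.0219) = 0.87823
  P(4)·log₂(P(4)/Q(4)) = 0.25·log₂(0.25/0.9242) = -0.47157

D_KL(P||Q) = 0.62659 + 1.16459 + 0.87823 - 0.47157 = 2.19784 ≈ 2.1978 bits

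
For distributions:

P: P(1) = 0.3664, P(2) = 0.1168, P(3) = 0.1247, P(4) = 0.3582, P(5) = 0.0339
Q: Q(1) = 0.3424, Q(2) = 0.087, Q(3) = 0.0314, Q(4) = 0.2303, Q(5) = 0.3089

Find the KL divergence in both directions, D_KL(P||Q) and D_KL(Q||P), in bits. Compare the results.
D_KL(P||Q) = 0.4537 bits, D_KL(Q||P) = 0.7050 bits. D_KL(Q||P) is larger than D_KL(P||Q) by 0.2513 bits; the two directions differ.

D_KL(P||Q) = Σ P(x) log₂(P(x)/Q(x))

Computing term by term:
  P(1)·log₂(P(1)/Q(1)) = 0.3664·log₂(0.3664/0.3424) = 0.03581
  P(2)·log₂(P(2)/Q(2)) = 0.1168·log₂(0.1168/0.087) = 0.04963
  P(3)·log₂(P(3)/Q(3)) = 0.1247·log₂(0.1247/0.0314) = 0.24811
  P(4)·log₂(P(4)/Q(4)) = 0.3582·log₂(0.3582/0.2303) = 0.22826
  P(5)·log₂(P(5)/Q(5)) = 0.0339·log₂(0.0339/0.3089) = -0.10807

D_KL(P||Q) = 0.03581 + 0.04963 + 0.24811 + 0.22826 - 0.10807 = 0.45374 ≈ 0.4537 bits

D_KL(Q||P) = Σ Q(x) log₂(Q(x)/P(x))

Computing term by term:
  Q(1)·log₂(Q(1)/P(1)) = 0.3424·log₂(0.3424/0.3664) = -0.03347
  Q(2)·log₂(Q(2)/P(2)) = 0.087·log₂(0.087/0.1168) = -0.03697
  Q(3)·log₂(Q(3)/P(3)) = 0.0314·log₂(0.0314/0.1247) = -0.06247
  Q(4)·log₂(Q(4)/P(4)) = 0.2303·log₂(0.2303/0.3582) = -0.14676
  Q(5)·log₂(Q(5)/P(5)) = 0.3089·log₂(0.3089/0.0339) = 0.98471

D_KL(Q||P) = -0.03347 - 0.03697 - 0.06247 - 0.14676 + 0.98471 = 0.70504 ≈ 0.7050 bits

These are NOT equal (difference: 0.2513 bits). KL divergence is asymmetric: D_KL(P||Q) ≠ D_KL(Q||P) in general.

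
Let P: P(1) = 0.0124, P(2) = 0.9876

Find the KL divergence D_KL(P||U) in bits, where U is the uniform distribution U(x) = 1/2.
0.9037 bits

U(i) = 1/2 for all i

D_KL(P||U) = Σ P(x) log₂(P(x) / (1/2))
           = Σ P(x) log₂(P(x)) + log₂(2)
           = log₂(2) - H(P)

H(P) = -Σ P(x) log₂(P(x)):
  -P(1)·log₂(P(1)) = -(0.0124)·log₂(0.0124) = 0.07854
  -P(2)·log₂(P(2)) = -(0.9876)·log₂(0.9876) = 0.01778
H(P) = 0.07854 + 0.01778 = 0.09632 bits

log₂(2) = 1.00000 bits

D_KL(P||U) = 1.00000 - 0.09632 = 0.90368 ≈ 0.9037 bits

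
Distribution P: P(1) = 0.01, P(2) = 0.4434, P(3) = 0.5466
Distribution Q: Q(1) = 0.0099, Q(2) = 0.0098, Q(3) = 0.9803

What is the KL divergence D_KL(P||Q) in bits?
1.9781 bits

D_KL(P||Q) = Σ P(x) log₂(P(x)/Q(x))

Computing term by term:
  P(1)·log₂(P(1)/Q(1)) = 0.01·log₂(0.01/0.0099) = 0.00014
  P(2)·log₂(P(2)/Q(2)) = 0.4434·log₂(0.4434/0.0098) = 2.43856
  P(3)·log₂(P(3)/Q(3)) = 0.5466·log₂(0.5466/0.9803) = -0.46064

D_KL(P||Q) = 0.00014 + 2.43856 - 0.46064 = 1.97806 ≈ 1.9781 bits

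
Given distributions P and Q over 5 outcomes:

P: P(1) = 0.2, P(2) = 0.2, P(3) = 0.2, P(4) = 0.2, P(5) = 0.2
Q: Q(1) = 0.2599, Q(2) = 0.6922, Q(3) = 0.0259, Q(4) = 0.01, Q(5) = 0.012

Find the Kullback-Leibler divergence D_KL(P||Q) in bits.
1.8321 bits

D_KL(P||Q) = Σ P(x) log₂(P(x)/Q(x))

Computing term by term:
  P(1)·log₂(P(1)/Q(1)) = 0.2·log₂(0.2/0.2599) = -0.07559
  P(2)·log₂(P(2)/Q(2)) = 0.2·log₂(0.2/0.6922) = -0.35824
  P(3)·log₂(P(3)/Q(3)) = 0.2·log₂(0.2/0.0259) = 0.58980
  P(4)·log₂(P(4)/Q(4)) = 0.2·log₂(0.2/0.01) = 0.86439
  P(5)·log₂(P(5)/Q(5)) = 0.2·log₂(0.2/0.012) = 0.81178

D_KL(P||Q) = -0.07559 - 0.35824 + 0.58980 + 0.86439 + 0.81178 = 1.83214 ≈ 1.8321 bits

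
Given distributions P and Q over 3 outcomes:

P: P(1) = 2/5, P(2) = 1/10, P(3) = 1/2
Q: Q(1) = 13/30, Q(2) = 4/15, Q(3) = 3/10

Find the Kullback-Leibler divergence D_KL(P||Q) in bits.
0.1808 bits

D_KL(P||Q) = Σ P(x) log₂(P(x)/Q(x))

Computing term by term:
  P(1)·log₂(P(1)/Q(1)) = (2/5)·log₂((2/5)/(13/30)) = -0.04619
  P(2)·log₂(P(2)/Q(2)) = (1/10)·log₂((1/10)/(4/15)) = -0.14150
  P(3)·log₂(P(3)/Q(3)) = (1/2)·log₂((1/2)/(3/10)) = 0.36848

D_KL(P||Q) = -0.04619 - 0.14150 + 0.36848 = 0.18079 ≈ 0.1808 bits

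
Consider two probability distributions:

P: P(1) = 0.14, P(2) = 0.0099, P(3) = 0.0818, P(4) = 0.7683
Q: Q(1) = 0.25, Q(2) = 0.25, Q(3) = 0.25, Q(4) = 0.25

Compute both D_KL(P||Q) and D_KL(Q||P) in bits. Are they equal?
D_KL(P||Q) = 0.9494 bits, D_KL(Q||P) = 1.3717 bits. No, they are not equal.

D_KL(P||Q) = Σ P(x) log₂(P(x)/Q(x))

Computing term by term:
  P(1)·log₂(P(1)/Q(1)) = 0.14·log₂(0.14/0.25) = -0.11711
  P(2)·log₂(P(2)/Q(2)) = 0.0099·log₂(0.0099/0.25) = -0.04612
  P(3)·log₂(P(3)/Q(3)) = 0.0818·log₂(0.0818/0.25) = -0.13184
  P(4)·log₂(P(4)/Q(4)) = 0.7683·log₂(0.7683/0.25) = 1.24445

D_KL(P||Q) = -0.11711 - 0.04612 - 0.13184 + 1.24445 = 0.94938 ≈ 0.9494 bits

D_KL(Q||P) = Σ Q(x) log₂(Q(x)/P(x))

Computing term by term:
  Q(1)·log₂(Q(1)/P(1)) = 0.25·log₂(0.25/0.14) = 0.20913
  Q(2)·log₂(Q(2)/P(2)) = 0.25·log₂(0.25/0.0099) = 1.16459
  Q(3)·log₂(Q(3)/P(3)) = 0.25·log₂(0.25/0.0818) = 0.40294
  Q(4)·log₂(Q(4)/P(4)) = 0.25·log₂(0.25/0.7683) = -0.40494

D_KL(Q||P) = 0.20913 + 1.16459 + 0.40294 - 0.40494 = 1.37172 ≈ 1.3717 bits

These are NOT equal (difference: 0.4223 bits). KL divergence is asymmetric: D_KL(P||Q) ≠ D_KL(Q||P) in general.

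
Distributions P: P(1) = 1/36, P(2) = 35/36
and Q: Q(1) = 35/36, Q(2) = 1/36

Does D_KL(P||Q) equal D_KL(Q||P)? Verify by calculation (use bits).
D_KL(P||Q) = 4.8443 bits, D_KL(Q||P) = 4.8443 bits. Yes — for this pair D_KL(P||Q) = D_KL(Q||P).

D_KL(P||Q) = Σ P(x) log₂(P(x)/Q(x))

Computing term by term:
  P(1)·log₂(P(1)/Q(1)) = (1/36)·log₂((1/36)/(35/36)) = -0.14248
  P(2)·log₂(P(2)/Q(2)) = (35/36)·log₂((35/36)/(1/36)) = 4.98680

D_KL(P||Q) = -0.14248 + 4.98680 = 4.84432 ≈ 4.8443 bits

D_KL(Q||P) = Σ Q(x) log₂(Q(x)/P(x))

Computing term by term:
  Q(1)·log₂(Q(1)/P(1)) = (35/36)·log₂((35/36)/(1/36)) = 4.98680
  Q(2)·log₂(Q(2)/P(2)) = (1/36)·log₂((1/36)/(35/36)) = -0.14248

D_KL(Q||P) = 4.98680 - 0.14248 = 4.84432 ≈ 4.8443 bits

These ARE equal here. Q is P with outcomes relabeled (Q(1) = P(2), Q(2) = P(1)) by a relabeling that is its own inverse, so the two sums contain exactly the same terms in a different order. This is a special case — KL divergence is not symmetric in general: D_KL(P||Q) ≠ D_KL(Q||P) for most P, Q.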